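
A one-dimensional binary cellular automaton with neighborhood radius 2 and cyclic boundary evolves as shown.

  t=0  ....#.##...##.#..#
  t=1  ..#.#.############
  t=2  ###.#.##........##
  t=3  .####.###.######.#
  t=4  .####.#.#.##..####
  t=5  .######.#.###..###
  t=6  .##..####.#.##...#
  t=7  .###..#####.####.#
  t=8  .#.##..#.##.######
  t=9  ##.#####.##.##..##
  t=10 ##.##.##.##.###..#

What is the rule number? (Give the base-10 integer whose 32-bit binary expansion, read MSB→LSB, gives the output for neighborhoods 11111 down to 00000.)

  nb #####: next=.  (t=1,i=8, bit31=0)
  nb ####.: next=#  (t=1,i=16, bit30=1)
  nb ###.#: next=#  (t=2,i=2, bit29=1)
  nb ###..: next=#  (t=1,i=17, bit28=1)
  nb ##.##: next=.  (t=3,i=5, bit27=0)
  nb ##.#.: next=#  (t=0,i=13, bit26=1)
  nb ##..#: next=#  (t=1,i=0, bit25=1)
  nb ##...: next=#  (t=0,i=8, bit24=1)
  nb #.###: next=#  (t=1,i=6, bit23=1)
  nb #.##.: next=#  (t=0,i=6, bit22=1)
  nb #.#.#: next=#  (t=1,i=4, bit21=1)
  nb #.#..: next=#  (t=0,i=14, bit20=1)
  nb #..##: next=.  (t=4,i=13, bit19=0)
  nb #..#.: next=#  (t=0,i=16, bit18=1)
  nb #...#: next=#  (t=0,i=9, bit17=1)
  nb #....: next=.  (t=0,i=1, bit16=0)
  nb .####: next=#  (t=1,i=7, bit15=1)
  nb .###.: next=.  (t=3,i=7, bit14=0)
  nb .##.#: next=#  (t=0,i=12, bit13=1)
  nb .##..: next=#  (t=0,i=7, bit12=1)
  nb .#.##: next=.  (t=0,i=5, bit11=0)
  nb .#.#.: next=.  (t=1,i=3, bit10=0)
  nb .#..#: next=#  (t=0,i=15, bit9=1)
  nb .#...: next=.  (t=0,i=0, bit8=0)
  nb ..###: next=.  (t=2,i=16, bit7=0)
  nb ..##.: next=#  (t=0,i=11, bit6=1)
  nb ..#.#: next=#  (t=0,i=4, bit5=1)
  nb ..#..: next=#  (t=0,i=17, bit4=1)
  nb ...##: next=#  (t=0,i=10, bit3=1)
  nb ...#.: next=.  (t=0,i=3, bit2=0)
  nb ....#: next=#  (t=0,i=2, bit1=1)
  nb .....: next=#  (t=2,i=10, bit0=1)
  bits 01110111111101101011001001111011 = 2012656251

2012656251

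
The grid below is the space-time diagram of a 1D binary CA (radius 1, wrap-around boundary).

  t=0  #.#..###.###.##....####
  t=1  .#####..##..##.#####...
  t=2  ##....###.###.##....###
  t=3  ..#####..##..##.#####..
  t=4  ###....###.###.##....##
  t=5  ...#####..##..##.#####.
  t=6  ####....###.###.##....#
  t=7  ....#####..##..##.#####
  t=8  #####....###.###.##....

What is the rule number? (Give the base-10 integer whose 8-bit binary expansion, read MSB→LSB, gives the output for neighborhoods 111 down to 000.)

63

  nb ###: next=.  (t=0,i=6, bit7=0)
  nb ##.: next=.  (t=0,i=0, bit6=0)
  nb #.#: next=#  (t=0,i=1, bit5=1)
  nb #..: next=#  (t=0,i=3, bit4=1)
  nb .##: next=#  (t=0,i=5, bit3=1)
  nb .#.: next=#  (t=0,i=2, bit2=1)
  nb ..#: next=#  (t=0,i=4, bit1=1)
  nb ...: next=#  (t=0,i=16, bit0=1)
  bits 00111111 = 63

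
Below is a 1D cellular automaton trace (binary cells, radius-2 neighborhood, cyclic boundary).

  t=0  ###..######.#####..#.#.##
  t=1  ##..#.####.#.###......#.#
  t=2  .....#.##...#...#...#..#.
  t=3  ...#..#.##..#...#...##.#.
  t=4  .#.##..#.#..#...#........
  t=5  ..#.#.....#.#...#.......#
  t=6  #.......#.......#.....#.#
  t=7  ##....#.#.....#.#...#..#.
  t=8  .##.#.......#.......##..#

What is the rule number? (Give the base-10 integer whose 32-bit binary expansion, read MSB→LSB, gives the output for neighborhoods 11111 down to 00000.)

3372784146

  ##### -> #   bit 31 = 1  t=0,i=0
  ####. -> #   bit 30 = 1  t=0,i=1
  ###.# -> .   bit 29 = 0  t=0,i=10
  ###.. -> .   bit 28 = 0  t=0,i=2
  ##.## -> #   bit 27 = 1  t=0,i=11
  ##.#. -> .   bit 26 = 0  t=1,i=10
  ##..# -> .   bit 25 = 0  t=0,i=3
  ##... -> #   bit 24 = 1  t=1,i=16
  #.### -> .   bit 23 = 0  t=0,i=12
  #.##. -> .   bit 22 = 0  t=2,i=7
  #.#.# -> .   bit 21 = 0  t=0,i=21
  #.#.. -> .   bit 20 = 0  t=3,i=23
  #..## -> #   bit 19 = 1  t=0,i=4
  #..#. -> .   bit 18 = 0  t=0,i=18
  #...# -> .   bit 17 = 0  t=2,i=10
  #.... -> .   bit 16 = 0  t=1,i=17
  .#### -> #   bit 15 = 1  t=0,i=6
  .###. -> .   bit 14 = 0  t=1,i=0
  .##.# -> .   bit 13 = 0  t=3,i=21
  .##.. -> #   bit 12 = 1  t=2,i=8
  .#.## -> #   bit 11 = 1  t=0,i=22
  .#.#. -> .   bit 10 = 0  t=0,i=20
  .#..# -> #   bit 9 = 1  t=2,i=21
  .#... -> .   bit 8 = 0  t=2,i=13
  ..### -> .   bit 7 = 0  t=0,i=5
  ..##. -> .   bit 6 = 0  t=3,i=20
  ..#.# -> .   bit 5 = 0  t=0,i=19
  ..#.. -> #   bit 4 = 1  t=2,i=12
  ...## -> .   bit 3 = 0  t=3,i=19
  ...#. -> .   bit 2 = 0  t=1,i=21
  ....# -> #   bit 1 = 1  t=1,i=20
  ..... -> .   bit 0 = 0  t=1,i=18
  bits 11001001000010001001101000010010 = 3372784146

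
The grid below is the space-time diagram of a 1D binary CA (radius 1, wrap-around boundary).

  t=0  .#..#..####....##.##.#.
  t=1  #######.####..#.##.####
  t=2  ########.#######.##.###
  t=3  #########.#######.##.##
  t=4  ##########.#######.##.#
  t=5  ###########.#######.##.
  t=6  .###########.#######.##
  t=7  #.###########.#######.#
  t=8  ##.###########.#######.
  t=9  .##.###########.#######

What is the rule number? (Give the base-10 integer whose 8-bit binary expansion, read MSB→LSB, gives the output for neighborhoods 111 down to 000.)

246

  nb ###: next=#  (t=0,i=8, bit7=1)
  nb ##.: next=#  (t=0,i=10, bit6=1)
  nb #.#: next=#  (t=0,i=17, bit5=1)
  nb #..: next=#  (t=0,i=2, bit4=1)
  nb .##: next=.  (t=0,i=7, bit3=0)
  nb .#.: next=#  (t=0,i=1, bit2=1)
  nb ..#: next=#  (t=0,i=0, bit1=1)
  nb ...: next=.  (t=0,i=12, bit0=0)
  bits 11110110 = 246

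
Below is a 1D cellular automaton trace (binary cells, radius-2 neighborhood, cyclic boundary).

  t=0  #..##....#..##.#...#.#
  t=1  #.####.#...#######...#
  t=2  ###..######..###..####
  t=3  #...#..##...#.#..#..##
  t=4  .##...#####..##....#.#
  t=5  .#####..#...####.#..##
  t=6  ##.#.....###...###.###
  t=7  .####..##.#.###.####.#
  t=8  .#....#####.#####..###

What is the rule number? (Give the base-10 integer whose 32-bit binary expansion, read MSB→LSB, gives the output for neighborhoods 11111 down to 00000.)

  ##### -> #   bit 31 = 1  t=1,i=13
  ####. -> .   bit 30 = 0  t=1,i=4
  ###.# -> #   bit 29 = 1  t=1,i=5
  ###.. -> .   bit 28 = 0  t=1,i=17
  ##.## -> #   bit 27 = 1  t=1,i=1
  ##.#. -> #   bit 26 = 1  t=0,i=14
  ##..# -> .   bit 25 = 0  t=0,i=1
  ##... -> #   bit 24 = 1  t=0,i=5
  #.### -> #   bit 23 = 1  t=1,i=2
  #.##. -> #   bit 22 = 1  t=0,i=21
  #.#.# -> #   bit 21 = 1  t=4,i=21
  #.#.. -> #   bit 20 = 1  t=0,i=15
  #..## -> #   bit 19 = 1  t=0,i=2
  #..#. -> .   bit 18 = 0  t=3,i=16
  #...# -> #   bit 17 = 1  t=0,i=17
  #.... -> .   bit 16 = 0  t=0,i=6
  .#### -> .   bit 15 = 0  t=1,i=3
  .###. -> #   bit 14 = 1  t=2,i=14
  .##.# -> #   bit 13 = 1  t=0,i=13
  .##.. -> #   bit 12 = 1  t=0,i=0
  .#.## -> .   bit 11 = 0  t=0,i=20
  .#.#. -> #   bit 10 = 1  t=3,i=13
  .#..# -> .   bit 9 = 0  t=0,i=10
  .#... -> #   bit 8 = 1  t=0,i=16
  ..### -> .   bit 7 = 0  t=1,i=11
  ..##. -> #   bit 6 = 1  t=0,i=3
  ..#.# -> .   bit 5 = 0  t=0,i=19
  ..#.. -> .   bit 4 = 0  t=0,i=9
  ...## -> #   bit 3 = 1  t=1,i=10
  ...#. -> .   bit 2 = 0  t=0,i=8
  ....# -> #   bit 1 = 1  t=0,i=7
  ..... -> .   bit 0 = 0  t=6,i=6
  bits 10101101111110100111010101001010 = 2918872394

2918872394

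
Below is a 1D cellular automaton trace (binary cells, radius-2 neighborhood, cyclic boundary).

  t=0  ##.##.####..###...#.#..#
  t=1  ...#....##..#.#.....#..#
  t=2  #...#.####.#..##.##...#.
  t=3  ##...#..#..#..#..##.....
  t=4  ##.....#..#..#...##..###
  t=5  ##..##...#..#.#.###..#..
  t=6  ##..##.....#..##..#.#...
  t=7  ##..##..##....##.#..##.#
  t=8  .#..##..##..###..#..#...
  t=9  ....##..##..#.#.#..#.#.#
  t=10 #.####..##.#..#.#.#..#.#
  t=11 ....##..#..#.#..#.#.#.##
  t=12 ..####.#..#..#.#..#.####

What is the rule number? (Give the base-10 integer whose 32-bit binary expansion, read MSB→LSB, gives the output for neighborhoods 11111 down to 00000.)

  #####|.  b31=0 t=4,i=23
  ####.|#  b30=1 t=0,i=8
  ###.#|.  b29=0 t=0,i=1
  ###..|#  b28=1 t=0,i=9
  ##.##|.  b27=0 t=0,i=2
  ##.#.|.  b26=0 t=2,i=10
  ##..#|.  b25=0 t=0,i=10
  ##...|.  b24=0 t=0,i=15
  #.###|.  b23=0 t=0,i=6
  #.##.|#  b22=1 t=0,i=3
  #.#.#|#  b21=1 t=5,i=14
  #.#..|#  b20=1 t=0,i=20
  #..##|.  b19=0 t=0,i=11
  #..#.|#  b18=1 t=1,i=11
  #...#|.  b17=0 t=0,i=16
  #....|.  b16=0 t=1,i=5
  .####|.  b15=0 t=0,i=7
  .###.|.  b14=0 t=0,i=0
  .##.#|.  b13=0 t=0,i=4
  .##..|#  b12=1 t=1,i=9
  .#.##|#  b11=1 t=2,i=5
  .#.#.|.  b10=0 t=0,i=19
  .#..#|.  b9=0 t=0,i=21
  .#...|#  b8=1 t=1,i=0
  ..###|#  b7=1 t=0,i=12
  ..##.|#  b6=1 t=1,i=8
  ..#.#|.  b5=0 t=0,i=18
  ..#..|.  b4=0 t=1,i=3
  ...##|#  b3=1 t=1,i=7
  ...#.|.  b2=0 t=0,i=17
  ....#|#  b1=1 t=1,i=6
  .....|#  b0=1 t=1,i=17
  bits 01010000011101000001100111001011 = 1349786059

1349786059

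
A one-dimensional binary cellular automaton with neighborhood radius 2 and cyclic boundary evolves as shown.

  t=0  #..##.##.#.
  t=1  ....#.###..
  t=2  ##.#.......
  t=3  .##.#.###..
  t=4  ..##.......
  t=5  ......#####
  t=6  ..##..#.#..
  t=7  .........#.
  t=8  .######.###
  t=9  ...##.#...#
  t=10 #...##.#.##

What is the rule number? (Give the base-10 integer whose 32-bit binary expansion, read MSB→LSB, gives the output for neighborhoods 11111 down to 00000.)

2755666325

  ##### -> #   bit 31 = 1  t=5,i=8
  ####. -> .   bit 30 = 0  t=5,i=9
  ###.# -> #   bit 29 = 1  t=8,i=6
  ###.. -> .   bit 28 = 0  t=1,i=8
  ##.## -> .   bit 27 = 0  t=0,i=5
  ##.#. -> #   bit 26 = 1  t=0,i=8
  ##..# -> .   bit 25 = 0  t=6,i=4
  ##... -> .   bit 24 = 0  t=1,i=9
  #.### -> .   bit 23 = 0  t=1,i=6
  #.##. -> #   bit 22 = 1  t=0,i=6
  #.#.# -> .   bit 21 = 0  t=0,i=9
  #.#.. -> .   bit 20 = 0  t=0,i=0
  #..## -> .   bit 19 = 0  t=0,i=2
  #..#. -> .   bit 18 = 0  t=6,i=5
  #...# -> .   bit 17 = 0  t=3,i=10
  #.... -> .   bit 16 = 0  t=1,i=10
  .#### -> .   bit 15 = 0  t=5,i=7
  .###. -> .   bit 14 = 0  t=1,i=7
  .##.# -> #   bit 13 = 1  t=0,i=4
  .##.. -> .   bit 12 = 0  t=4,i=3
  .#.## -> .   bit 11 = 0  t=1,i=5
  .#.#. -> .   bit 10 = 0  t=0,i=10
  .#..# -> .   bit 9 = 0  t=0,i=1
  .#... -> #   bit 8 = 1  t=2,i=4
  ..### -> #   bit 7 = 1  t=5,i=6
  ..##. -> .   bit 6 = 0  t=0,i=3
  ..#.# -> .   bit 5 = 0  t=1,i=4
  ..#.. -> #   bit 4 = 1  t=7,i=9
  ...## -> .   bit 3 = 0  t=2,i=10
  ...#. -> #   bit 2 = 1  t=1,i=3
  ....# -> .   bit 1 = 0  t=1,i=2
  ..... -> #   bit 0 = 1  t=1,i=0
  bits 10100100010000000010000110010101 = 2755666325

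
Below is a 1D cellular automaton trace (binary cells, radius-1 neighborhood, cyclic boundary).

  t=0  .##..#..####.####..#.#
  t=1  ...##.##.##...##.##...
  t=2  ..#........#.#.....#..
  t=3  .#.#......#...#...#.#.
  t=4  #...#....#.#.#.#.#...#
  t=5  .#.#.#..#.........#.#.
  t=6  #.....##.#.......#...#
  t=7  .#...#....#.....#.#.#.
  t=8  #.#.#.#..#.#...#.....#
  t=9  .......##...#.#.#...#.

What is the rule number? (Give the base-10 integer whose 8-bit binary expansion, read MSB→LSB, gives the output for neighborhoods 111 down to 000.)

  ### -> #   bit 7 = 1  t=0,i=9
  ##. -> .   bit 6 = 0  t=0,i=2
  #.# -> .   bit 5 = 0  t=0,i=0
  #.. -> #   bit 4 = 1  t=0,i=3
  .## -> .   bit 3 = 0  t=0,i=1
  .#. -> .   bit 2 = 0  t=0,i=5
  ..# -> #   bit 1 = 1  t=0,i=4
  ... -> .   bit 0 = 0  t=1,i=0
  bits 10010010 = 146

146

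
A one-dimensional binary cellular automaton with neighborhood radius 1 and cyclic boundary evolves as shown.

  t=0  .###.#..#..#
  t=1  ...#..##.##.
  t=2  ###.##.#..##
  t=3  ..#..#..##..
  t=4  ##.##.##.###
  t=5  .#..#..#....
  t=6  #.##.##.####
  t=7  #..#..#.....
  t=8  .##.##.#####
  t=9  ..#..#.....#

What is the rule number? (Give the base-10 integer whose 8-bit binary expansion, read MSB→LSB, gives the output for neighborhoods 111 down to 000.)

  nb ###: next=.  (t=0,i=2, bit7=0)
  nb ##.: next=#  (t=0,i=3, bit6=1)
  nb #.#: next=.  (t=0,i=0, bit5=0)
  nb #..: next=#  (t=0,i=6, bit4=1)
  nb .##: next=.  (t=0,i=1, bit3=0)
  nb .#.: next=.  (t=0,i=5, bit2=0)
  nb ..#: next=#  (t=0,i=7, bit1=1)
  nb ...: next=#  (t=1,i=0, bit0=1)
  bits 01010011 = 83

83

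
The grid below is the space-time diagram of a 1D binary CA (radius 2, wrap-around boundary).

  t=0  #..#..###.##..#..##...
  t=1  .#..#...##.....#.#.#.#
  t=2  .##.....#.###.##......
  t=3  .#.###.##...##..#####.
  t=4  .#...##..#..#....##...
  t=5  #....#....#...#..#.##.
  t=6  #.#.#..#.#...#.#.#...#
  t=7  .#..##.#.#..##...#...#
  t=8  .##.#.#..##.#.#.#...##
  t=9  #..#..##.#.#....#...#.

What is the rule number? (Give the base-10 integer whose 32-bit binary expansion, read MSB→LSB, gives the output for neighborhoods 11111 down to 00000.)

  ##### -> #   bit 31 = 1  t=3,i=18
  ####. -> .   bit 30 = 0  t=3,i=19
  ###.# -> #   bit 29 = 1  t=0,i=8
  ###.. -> .   bit 28 = 0  t=3,i=20
  ##.## -> #   bit 27 = 1  t=0,i=9
  ##.#. -> #   bit 26 = 1  t=5,i=21
  ##..# -> .   bit 25 = 0  t=0,i=12
  ##... -> #   bit 24 = 1  t=0,i=19
  #.### -> .   bit 23 = 0  t=2,i=10
  #.##. -> .   bit 22 = 0  t=0,i=10
  #.#.# -> .   bit 21 = 0  t=1,i=17
  #.#.. -> #   bit 20 = 1  t=1,i=1
  #..## -> .   bit 19 = 0  t=0,i=5
  #..#. -> .   bit 18 = 0  t=0,i=2
  #...# -> .   bit 17 = 0  t=0,i=20
  #.... -> #   bit 16 = 1  t=1,i=11
  .#### -> #   bit 15 = 1  t=3,i=17
  .###. -> .   bit 14 = 0  t=0,i=7
  .##.# -> .   bit 13 = 0  t=5,i=20
  .##.. -> .   bit 12 = 0  t=0,i=11
  .#.## -> .   bit 11 = 0  t=2,i=9
  .#.#. -> .   bit 10 = 0  t=1,i=0
  .#..# -> #   bit 9 = 1  t=0,i=1
  .#... -> .   bit 8 = 0  t=1,i=5
  ..### -> .   bit 7 = 0  t=0,i=6
  ..##. -> #   bit 6 = 1  t=0,i=17
  ..#.# -> #   bit 5 = 1  t=1,i=15
  ..#.. -> .   bit 4 = 0  t=0,i=0
  ...## -> .   bit 3 = 0  t=1,i=7
  ...#. -> #   bit 2 = 1  t=0,i=21
  ....# -> .   bit 1 = 0  t=1,i=13
  ..... -> #   bit 0 = 1  t=1,i=12
  bits 10101101000100011000001001100101 = 2903605861

2903605861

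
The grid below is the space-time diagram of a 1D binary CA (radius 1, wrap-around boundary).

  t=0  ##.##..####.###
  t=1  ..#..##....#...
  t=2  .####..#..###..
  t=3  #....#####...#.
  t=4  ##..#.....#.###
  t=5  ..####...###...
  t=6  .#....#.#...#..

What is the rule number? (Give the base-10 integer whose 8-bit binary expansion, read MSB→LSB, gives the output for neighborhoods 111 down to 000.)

54

  ### -> .   bit 7 = 0  t=0,i=0
  ##. -> .   bit 6 = 0  t=0,i=1
  #.# -> #   bit 5 = 1  t=0,i=2
  #.. -> #   bit 4 = 1  t=0,i=5
  .## -> .   bit 3 = 0  t=0,i=3
  .#. -> #   bit 2 = 1  t=1,i=2
  ..# -> #   bit 1 = 1  t=0,i=6
  ... -> .   bit 0 = 0  t=1,i=0
  bits 00110110 = 54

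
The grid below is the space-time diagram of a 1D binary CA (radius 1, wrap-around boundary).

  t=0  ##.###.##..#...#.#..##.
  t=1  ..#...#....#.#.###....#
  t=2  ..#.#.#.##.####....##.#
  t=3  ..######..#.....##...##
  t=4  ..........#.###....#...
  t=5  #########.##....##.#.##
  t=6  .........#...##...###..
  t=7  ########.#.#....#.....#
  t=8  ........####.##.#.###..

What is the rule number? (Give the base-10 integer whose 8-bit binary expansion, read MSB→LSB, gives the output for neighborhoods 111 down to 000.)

37

  nb ###: next=.  (t=0,i=4, bit7=0)
  nb ##.: next=.  (t=0,i=1, bit6=0)
  nb #.#: next=#  (t=0,i=2, bit5=1)
  nb #..: next=.  (t=0,i=9, bit4=0)
  nb .##: next=.  (t=0,i=0, bit3=0)
  nb .#.: next=#  (t=0,i=11, bit2=1)
  nb ..#: next=.  (t=0,i=10, bit1=0)
  nb ...: next=#  (t=0,i=13, bit0=1)
  bits 00100101 = 37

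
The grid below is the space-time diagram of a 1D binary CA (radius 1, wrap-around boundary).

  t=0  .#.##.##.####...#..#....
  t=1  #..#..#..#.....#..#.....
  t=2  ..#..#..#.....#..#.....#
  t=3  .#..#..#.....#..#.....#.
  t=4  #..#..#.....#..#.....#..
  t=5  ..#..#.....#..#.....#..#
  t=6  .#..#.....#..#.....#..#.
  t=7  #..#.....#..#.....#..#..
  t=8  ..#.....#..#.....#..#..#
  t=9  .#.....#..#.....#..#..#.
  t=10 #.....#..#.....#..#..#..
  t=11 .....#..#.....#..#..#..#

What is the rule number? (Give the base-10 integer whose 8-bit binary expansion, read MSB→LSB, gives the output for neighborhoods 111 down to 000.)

10

  ### -> .   bit 7 = 0  t=0,i=10
  ##. -> .   bit 6 = 0  t=0,i=4
  #.# -> .   bit 5 = 0  t=0,i=2
  #.. -> .   bit 4 = 0  t=0,i=13
  .## -> #   bit 3 = 1  t=0,i=3
  .#. -> .   bit 2 = 0  t=0,i=1
  ..# -> #   bit 1 = 1  t=0,i=0
  ... -> .   bit 0 = 0  t=0,i=14
  bits 00001010 = 10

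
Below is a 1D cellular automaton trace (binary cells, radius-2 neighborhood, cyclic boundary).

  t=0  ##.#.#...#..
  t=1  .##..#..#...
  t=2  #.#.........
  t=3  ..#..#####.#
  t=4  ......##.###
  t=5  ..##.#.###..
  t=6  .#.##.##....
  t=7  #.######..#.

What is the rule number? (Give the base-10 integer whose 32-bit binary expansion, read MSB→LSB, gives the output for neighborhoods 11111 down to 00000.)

2899359757

  nb #####: next=#  (t=3,i=7, bit31=1)
  nb ####.: next=.  (t=3,i=8, bit30=0)
  nb ###.#: next=#  (t=3,i=9, bit29=1)
  nb ###..: next=.  (t=4,i=11, bit28=0)
  nb ##.##: next=#  (t=4,i=8, bit27=1)
  nb ##.#.: next=#  (t=0,i=2, bit26=1)
  nb ##..#: next=.  (t=1,i=3, bit25=0)
  nb ##...: next=.  (t=4,i=0, bit24=0)
  nb #.###: next=#  (t=4,i=9, bit23=1)
  nb #.##.: next=#  (t=6,i=3, bit22=1)
  nb #.#.#: next=.  (t=0,i=3, bit21=0)
  nb #.#..: next=#  (t=0,i=5, bit20=1)
  nb #..##: next=.  (t=0,i=11, bit19=0)
  nb #..#.: next=.  (t=1,i=4, bit18=0)
  nb #...#: next=.  (t=0,i=7, bit17=0)
  nb #....: next=.  (t=1,i=10, bit16=0)
  nb .####: next=#  (t=3,i=6, bit15=1)
  nb .###.: next=.  (t=4,i=10, bit14=0)
  nb .##.#: next=#  (t=0,i=1, bit13=1)
  nb .##..: next=#  (t=1,i=2, bit12=1)
  nb .#.##: next=#  (t=5,i=6, bit11=1)
  nb .#.#.: next=.  (t=0,i=4, bit10=0)
  nb .#..#: next=.  (t=0,i=10, bit9=0)
  nb .#...: next=.  (t=0,i=6, bit8=0)
  nb ..###: next=.  (t=3,i=5, bit7=0)
  nb ..##.: next=.  (t=0,i=0, bit6=0)
  nb ..#.#: next=.  (t=2,i=0, bit5=0)
  nb ..#..: next=.  (t=0,i=9, bit4=0)
  nb ...##: next=#  (t=1,i=0, bit3=1)
  nb ...#.: next=#  (t=0,i=8, bit2=1)
  nb ....#: next=.  (t=1,i=11, bit1=0)
  nb .....: next=#  (t=2,i=5, bit0=1)
  bits 10101100110100001011100000001101 = 2899359757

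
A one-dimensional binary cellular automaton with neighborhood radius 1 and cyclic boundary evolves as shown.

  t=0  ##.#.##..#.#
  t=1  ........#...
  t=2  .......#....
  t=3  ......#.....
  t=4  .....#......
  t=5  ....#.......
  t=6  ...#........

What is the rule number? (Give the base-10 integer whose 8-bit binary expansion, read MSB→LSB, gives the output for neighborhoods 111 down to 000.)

2

  ###|.  b7=0 t=0,i=0
  ##.|.  b6=0 t=0,i=1
  #.#|.  b5=0 t=0,i=2
  #..|.  b4=0 t=0,i=7
  .##|.  b3=0 t=0,i=5
  .#.|.  b2=0 t=0,i=3
  ..#|#  b1=1 t=0,i=8
  ...|.  b0=0 t=1,i=0
  bits 00000010 = 2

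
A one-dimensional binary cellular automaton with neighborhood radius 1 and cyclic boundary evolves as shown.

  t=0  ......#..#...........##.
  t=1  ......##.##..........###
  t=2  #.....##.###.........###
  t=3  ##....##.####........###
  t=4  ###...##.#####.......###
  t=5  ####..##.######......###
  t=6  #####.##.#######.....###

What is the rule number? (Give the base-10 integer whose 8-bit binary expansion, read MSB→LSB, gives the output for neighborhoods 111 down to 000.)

220

  [7] ### => #  t=1,i=22
  [6] ##. => #  t=0,i=22
  [5] #.# => .  t=1,i=8
  [4] #.. => #  t=0,i=7
  [3] .## => #  t=0,i=21
  [2] .#. => #  t=0,i=6
  [1] ..# => .  t=0,i=5
  [0] ... => .  t=0,i=0
  bits 11011100 = 220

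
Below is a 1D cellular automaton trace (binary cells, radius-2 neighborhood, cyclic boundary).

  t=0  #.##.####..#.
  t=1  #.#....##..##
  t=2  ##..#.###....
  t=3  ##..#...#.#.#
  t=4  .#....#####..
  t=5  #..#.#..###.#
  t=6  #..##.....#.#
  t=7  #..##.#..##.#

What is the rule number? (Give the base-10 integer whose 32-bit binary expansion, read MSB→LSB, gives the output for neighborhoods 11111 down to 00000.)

  ##### -> #   bit 31 = 1  t=4,i=8
  ####. -> #   bit 30 = 1  t=0,i=7
  ###.# -> #   bit 29 = 1  t=1,i=0
  ###.. -> #   bit 28 = 1  t=0,i=8
  ##.## -> .   bit 27 = 0  t=0,i=4
  ##.#. -> #   bit 26 = 1  t=1,i=1
  ##..# -> .   bit 25 = 0  t=0,i=9
  ##... -> .   bit 24 = 0  t=2,i=9
  #.### -> .   bit 23 = 0  t=0,i=5
  #.##. -> #   bit 22 = 1  t=0,i=2
  #.#.# -> #   bit 21 = 1  t=0,i=0
  #.#.. -> .   bit 20 = 0  t=1,i=2
  #..## -> .   bit 19 = 0  t=1,i=10
  #..#. -> .   bit 18 = 0  t=0,i=10
  #...# -> #   bit 17 = 1  t=3,i=6
  #.... -> #   bit 16 = 1  t=1,i=4
  .#### -> .   bit 15 = 0  t=0,i=6
  .###. -> .   bit 14 = 0  t=1,i=12
  .##.# -> .   bit 13 = 0  t=0,i=3
  .##.. -> #   bit 12 = 1  t=1,i=8
  .#.## -> .   bit 11 = 0  t=0,i=1
  .#.#. -> #   bit 10 = 1  t=0,i=12
  .#..# -> .   bit 9 = 0  t=5,i=6
  .#... -> .   bit 8 = 0  t=1,i=3
  ..### -> .   bit 7 = 0  t=1,i=11
  ..##. -> #   bit 6 = 1  t=1,i=7
  ..#.# -> #   bit 5 = 1  t=0,i=11
  ..#.. -> .   bit 4 = 0  t=3,i=4
  ...## -> #   bit 3 = 1  t=1,i=6
  ...#. -> #   bit 2 = 1  t=3,i=7
  ....# -> .   bit 1 = 0  t=1,i=5
  ..... -> .   bit 0 = 0  t=6,i=7
  bits 11110100011000110001010001101100 = 4100133996

4100133996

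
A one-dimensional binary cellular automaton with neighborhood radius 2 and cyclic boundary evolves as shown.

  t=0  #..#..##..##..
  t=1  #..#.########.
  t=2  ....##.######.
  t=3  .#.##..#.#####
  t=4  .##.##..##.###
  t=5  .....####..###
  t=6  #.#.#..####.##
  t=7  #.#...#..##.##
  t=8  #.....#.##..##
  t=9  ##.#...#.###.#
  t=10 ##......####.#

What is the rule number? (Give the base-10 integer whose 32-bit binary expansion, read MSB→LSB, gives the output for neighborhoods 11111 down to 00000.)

4087896153

  #####|#  b31=1 t=1,i=7
  ####.|#  b30=1 t=1,i=11
  ###.#|#  b29=1 t=1,i=12
  ###..|#  b28=1 t=2,i=12
  ##.##|.  b27=0 t=2,i=6
  ##.#.|.  b26=0 t=1,i=13
  ##..#|#  b25=1 t=0,i=8
  ##...|#  b24=1 t=2,i=13
  #.###|#  b23=1 t=1,i=5
  #.##.|.  b22=0 t=3,i=3
  #.#.#|#  b21=1 t=3,i=1
  #.#..|.  b20=0 t=1,i=0
  #..##|#  b19=1 t=0,i=5
  #..#.|.  b18=0 t=0,i=2
  #...#|.  b17=0 t=7,i=4
  #....|.  b16=0 t=2,i=0
  .####|.  b15=0 t=1,i=6
  .###.|#  b14=1 t=4,i=12
  .##.#|.  b13=0 t=2,i=5
  .##..|#  b12=1 t=0,i=7
  .#.##|#  b11=1 t=1,i=4
  .#.#.|.  b10=0 t=6,i=3
  .#..#|.  b9=0 t=0,i=1
  .#...|.  b8=0 t=7,i=3
  ..###|.  b7=0 t=5,i=5
  ..##.|#  b6=1 t=0,i=6
  ..#.#|.  b5=0 t=1,i=3
  ..#..|#  b4=1 t=0,i=0
  ...##|#  b3=1 t=2,i=3
  ...#.|.  b2=0 t=7,i=5
  ....#|.  b1=0 t=2,i=2
  .....|#  b0=1 t=2,i=1
  bits 11110011101010000101100001011001 = 4087896153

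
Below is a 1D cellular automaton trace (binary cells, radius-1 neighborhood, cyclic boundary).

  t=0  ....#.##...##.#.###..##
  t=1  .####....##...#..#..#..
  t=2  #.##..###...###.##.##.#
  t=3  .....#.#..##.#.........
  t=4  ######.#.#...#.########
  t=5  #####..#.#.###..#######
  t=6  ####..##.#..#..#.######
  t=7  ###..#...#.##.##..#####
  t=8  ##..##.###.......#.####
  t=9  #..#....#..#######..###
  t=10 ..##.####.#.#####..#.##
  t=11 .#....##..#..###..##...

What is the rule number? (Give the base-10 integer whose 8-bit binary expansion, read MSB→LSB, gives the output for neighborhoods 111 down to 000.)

  [7] ### => #  t=0,i=17
  [6] ##. => .  t=0,i=7
  [5] #.# => .  t=0,i=5
  [4] #.. => .  t=0,i=0
  [3] .## => .  t=0,i=6
  [2] .#. => #  t=0,i=4
  [1] ..# => #  t=0,i=3
  [0] ... => #  t=0,i=1
  bits 10000111 = 135

135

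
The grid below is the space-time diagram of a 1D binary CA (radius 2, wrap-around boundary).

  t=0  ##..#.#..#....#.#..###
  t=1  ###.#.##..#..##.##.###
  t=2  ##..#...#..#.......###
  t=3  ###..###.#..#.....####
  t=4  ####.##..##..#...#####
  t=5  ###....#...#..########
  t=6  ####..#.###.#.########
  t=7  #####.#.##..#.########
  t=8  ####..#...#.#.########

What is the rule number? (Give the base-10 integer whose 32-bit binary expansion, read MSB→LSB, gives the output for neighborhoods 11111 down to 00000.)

3551708076

  nb #####: next=#  (t=0,i=21, bit31=1)
  nb ####.: next=#  (t=0,i=0, bit30=1)
  nb ###.#: next=.  (t=1,i=2, bit29=0)
  nb ###..: next=#  (t=0,i=1, bit28=1)
  nb ##.##: next=.  (t=1,i=15, bit27=0)
  nb ##.#.: next=.  (t=1,i=3, bit26=0)
  nb ##..#: next=#  (t=0,i=2, bit25=1)
  nb ##...: next=#  (t=5,i=3, bit24=1)
  nb #.###: next=#  (t=1,i=19, bit23=1)
  nb #.##.: next=.  (t=1,i=6, bit22=0)
  nb #.#.#: next=#  (t=1,i=4, bit21=1)
  nb #.#..: next=#  (t=0,i=6, bit20=1)
  nb #..##: next=.  (t=0,i=18, bit19=0)
  nb #..#.: next=.  (t=0,i=3, bit18=0)
  nb #...#: next=#  (t=2,i=6, bit17=1)
  nb #....: next=.  (t=0,i=11, bit16=0)
  nb .####: next=#  (t=0,i=20, bit15=1)
  nb .###.: next=#  (t=3,i=6, bit14=1)
  nb .##.#: next=.  (t=1,i=14, bit13=0)
  nb .##..: next=.  (t=1,i=7, bit12=0)
  nb .#.##: next=.  (t=1,i=5, bit11=0)
  nb .#.#.: next=.  (t=0,i=5, bit10=0)
  nb .#..#: next=#  (t=0,i=7, bit9=1)
  nb .#...: next=#  (t=0,i=10, bit8=1)
  nb ..###: next=#  (t=0,i=19, bit7=1)
  nb ..##.: next=.  (t=1,i=13, bit6=0)
  nb ..#.#: next=#  (t=0,i=4, bit5=1)
  nb ..#..: next=.  (t=0,i=9, bit4=0)
  nb ...##: next=#  (t=2,i=18, bit3=1)
  nb ...#.: next=#  (t=0,i=13, bit2=1)
  nb ....#: next=.  (t=0,i=12, bit1=0)
  nb .....: next=.  (t=2,i=14, bit0=0)
  bits 11010011101100101100001110101100 = 3551708076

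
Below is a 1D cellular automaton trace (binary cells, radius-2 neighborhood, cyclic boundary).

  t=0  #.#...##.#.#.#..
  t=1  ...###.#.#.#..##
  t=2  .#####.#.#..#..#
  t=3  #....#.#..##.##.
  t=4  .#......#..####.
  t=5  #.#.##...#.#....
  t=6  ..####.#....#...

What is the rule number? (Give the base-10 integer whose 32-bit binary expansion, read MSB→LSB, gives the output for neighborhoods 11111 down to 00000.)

  #####|.  b31=0 t=2,i=3
  ####.|.  b30=0 t=2,i=4
  ###.#|#  b29=1 t=1,i=5
  ###..|.  b28=0 t=4,i=14
  ##.##|#  b27=1 t=3,i=12
  ##.#.|.  b26=0 t=0,i=8
  ##..#|.  b25=0 t=4,i=15
  ##...|.  b24=0 t=1,i=0
  #.###|.  b23=0 t=2,i=1
  #.##.|#  b22=1 t=3,i=13
  #.#.#|#  b21=1 t=0,i=9
  #.#..|.  b20=0 t=0,i=2
  #..##|.  b19=0 t=1,i=13
  #..#.|#  b18=1 t=0,i=15
  #...#|#  b17=1 t=0,i=4
  #....|.  b16=0 t=3,i=2
  .####|.  b15=0 t=2,i=2
  .###.|#  b14=1 t=1,i=4
  .##.#|#  b13=1 t=0,i=7
  .##..|#  b12=1 t=1,i=15
  .#.##|#  b11=1 t=2,i=0
  .#.#.|.  b10=0 t=0,i=1
  .#..#|#  b9=1 t=0,i=14
  .#...|#  b8=1 t=0,i=3
  ..###|#  b7=1 t=1,i=3
  ..##.|.  b6=0 t=0,i=6
  ..#.#|.  b5=0 t=0,i=0
  ..#..|.  b4=0 t=2,i=12
  ...##|#  b3=1 t=0,i=5
  ...#.|.  b2=0 t=3,i=4
  ....#|.  b1=0 t=3,i=3
  .....|#  b0=1 t=4,i=4
  bits 00101000011001100111101110001001 = 677804937

677804937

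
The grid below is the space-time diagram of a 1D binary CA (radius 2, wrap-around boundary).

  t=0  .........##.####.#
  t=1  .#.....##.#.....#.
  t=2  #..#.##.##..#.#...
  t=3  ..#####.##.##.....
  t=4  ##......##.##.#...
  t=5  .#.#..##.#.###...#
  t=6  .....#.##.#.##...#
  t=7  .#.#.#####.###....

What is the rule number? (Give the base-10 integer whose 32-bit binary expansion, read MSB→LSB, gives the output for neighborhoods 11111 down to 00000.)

  ##### -> .   bit 31 = 0  t=3,i=4
  ####. -> .   bit 30 = 0  t=0,i=14
  ###.# -> .   bit 29 = 0  t=0,i=15
  ###.. -> #   bit 28 = 1  t=5,i=13
  ##.## -> .   bit 27 = 0  t=0,i=11
  ##.#. -> #   bit 26 = 1  t=0,i=16
  ##..# -> .   bit 25 = 0  t=2,i=10
  ##... -> .   bit 24 = 0  t=3,i=13
  #.### -> .   bit 23 = 0  t=0,i=12
  #.##. -> #   bit 22 = 1  t=2,i=5
  #.#.# -> .   bit 21 = 0  t=5,i=1
  #.#.. -> .   bit 20 = 0  t=0,i=17
  #..## -> #   bit 19 = 1  t=5,i=5
  #..#. -> #   bit 18 = 1  t=1,i=0
  #...# -> .   bit 17 = 0  t=2,i=16
  #.... -> #   bit 16 = 1  t=0,i=1
  .#### -> .   bit 15 = 0  t=0,i=13
  .###. -> #   bit 14 = 1  t=5,i=12
  .##.# -> #   bit 13 = 1  t=0,i=10
  .##.. -> #   bit 12 = 1  t=2,i=9
  .#.## -> #   bit 11 = 1  t=2,i=4
  .#.#. -> .   bit 10 = 0  t=2,i=13
  .#..# -> .   bit 9 = 0  t=1,i=17
  .#... -> .   bit 8 = 0  t=0,i=0
  ..### -> .   bit 7 = 0  t=3,i=2
  ..##. -> .   bit 6 = 0  t=0,i=9
  ..#.# -> #   bit 5 = 1  t=2,i=3
  ..#.. -> .   bit 4 = 0  t=1,i=1
  ...## -> #   bit 3 = 1  t=0,i=8
  ...#. -> .   bit 2 = 0  t=1,i=15
  ....# -> #   bit 1 = 1  t=0,i=7
  ..... -> .   bit 0 = 0  t=0,i=2
  bits 00010100010011010111100000101010 = 340621354

340621354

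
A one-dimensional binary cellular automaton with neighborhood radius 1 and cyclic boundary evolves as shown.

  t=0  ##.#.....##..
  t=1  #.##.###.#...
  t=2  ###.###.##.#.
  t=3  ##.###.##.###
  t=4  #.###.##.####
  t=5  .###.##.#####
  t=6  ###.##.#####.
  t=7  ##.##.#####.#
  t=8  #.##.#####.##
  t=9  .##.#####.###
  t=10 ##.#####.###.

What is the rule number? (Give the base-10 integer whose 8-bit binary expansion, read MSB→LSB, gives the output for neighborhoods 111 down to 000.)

173

  ###|#  b7=1 t=1,i=6
  ##.|.  b6=0 t=0,i=1
  #.#|#  b5=1 t=0,i=2
  #..|.  b4=0 t=0,i=4
  .##|#  b3=1 t=0,i=0
  .#.|#  b2=1 t=0,i=3
  ..#|.  b1=0 t=0,i=8
  ...|#  b0=1 t=0,i=5
  bits 10101101 = 173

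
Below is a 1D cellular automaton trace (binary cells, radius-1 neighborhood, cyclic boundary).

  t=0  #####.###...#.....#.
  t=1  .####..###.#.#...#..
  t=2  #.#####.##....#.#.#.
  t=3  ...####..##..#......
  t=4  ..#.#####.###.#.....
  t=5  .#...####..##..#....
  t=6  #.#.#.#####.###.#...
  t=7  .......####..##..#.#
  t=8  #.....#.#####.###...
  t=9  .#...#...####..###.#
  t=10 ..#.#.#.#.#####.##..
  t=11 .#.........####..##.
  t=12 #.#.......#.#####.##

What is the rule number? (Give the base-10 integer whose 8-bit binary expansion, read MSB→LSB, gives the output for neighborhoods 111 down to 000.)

  ###|#  b7=1 t=0,i=1
  ##.|#  b6=1 t=0,i=4
  #.#|.  b5=0 t=0,i=5
  #..|#  b4=1 t=0,i=9
  .##|.  b3=0 t=0,i=0
  .#.|.  b2=0 t=0,i=12
  ..#|#  b1=1 t=0,i=11
  ...|.  b0=0 t=0,i=10
  bits 11010010 = 210

210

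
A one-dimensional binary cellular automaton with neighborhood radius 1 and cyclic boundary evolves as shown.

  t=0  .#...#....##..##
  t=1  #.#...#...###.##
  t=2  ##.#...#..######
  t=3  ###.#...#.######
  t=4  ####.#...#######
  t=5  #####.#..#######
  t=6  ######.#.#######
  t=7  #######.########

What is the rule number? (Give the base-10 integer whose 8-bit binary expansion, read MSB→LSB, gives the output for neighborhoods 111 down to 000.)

  nb ###: next=#  (t=1,i=11, bit7=1)
  nb ##.: next=#  (t=0,i=11, bit6=1)
  nb #.#: next=#  (t=0,i=0, bit5=1)
  nb #..: next=#  (t=0,i=2, bit4=1)
  nb .##: next=#  (t=0,i=10, bit3=1)
  nb .#.: next=.  (t=0,i=1, bit2=0)
  nb ..#: next=.  (t=0,i=4, bit1=0)
  nb ...: next=.  (t=0,i=3, bit0=0)
  bits 11111000 = 248

248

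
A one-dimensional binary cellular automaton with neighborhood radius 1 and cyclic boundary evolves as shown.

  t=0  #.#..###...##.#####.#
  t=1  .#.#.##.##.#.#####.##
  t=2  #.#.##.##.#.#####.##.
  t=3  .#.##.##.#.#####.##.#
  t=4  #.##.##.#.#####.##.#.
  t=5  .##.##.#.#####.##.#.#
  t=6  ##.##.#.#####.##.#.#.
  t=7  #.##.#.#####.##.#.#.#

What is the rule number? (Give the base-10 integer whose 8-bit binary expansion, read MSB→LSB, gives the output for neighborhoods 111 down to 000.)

  ### -> #   bit 7 = 1  t=0,i=6
  ##. -> .   bit 6 = 0  t=0,i=0
  #.# -> #   bit 5 = 1  t=0,i=1
  #.. -> #   bit 4 = 1  t=0,i=3
  .## -> #   bit 3 = 1  t=0,i=5
  .#. -> .   bit 2 = 0  t=0,i=2
  ..# -> .   bit 1 = 0  t=0,i=4
  ... -> #   bit 0 = 1  t=0,i=9
  bits 10111001 = 185

185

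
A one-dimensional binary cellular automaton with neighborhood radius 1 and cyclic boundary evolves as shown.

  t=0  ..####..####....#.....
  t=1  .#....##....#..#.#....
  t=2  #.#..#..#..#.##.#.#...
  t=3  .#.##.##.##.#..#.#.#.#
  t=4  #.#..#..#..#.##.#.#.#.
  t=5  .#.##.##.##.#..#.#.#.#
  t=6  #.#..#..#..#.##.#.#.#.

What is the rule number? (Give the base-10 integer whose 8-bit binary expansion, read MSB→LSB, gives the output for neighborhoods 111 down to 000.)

  ###|.  b7=0 t=0,i=3
  ##.|.  b6=0 t=0,i=5
  #.#|#  b5=1 t=1,i=16
  #..|#  b4=1 t=0,i=6
  .##|.  b3=0 t=0,i=2
  .#.|.  b2=0 t=0,i=16
  ..#|#  b1=1 t=0,i=1
  ...|.  b0=0 t=0,i=0
  bits 00110010 = 50

50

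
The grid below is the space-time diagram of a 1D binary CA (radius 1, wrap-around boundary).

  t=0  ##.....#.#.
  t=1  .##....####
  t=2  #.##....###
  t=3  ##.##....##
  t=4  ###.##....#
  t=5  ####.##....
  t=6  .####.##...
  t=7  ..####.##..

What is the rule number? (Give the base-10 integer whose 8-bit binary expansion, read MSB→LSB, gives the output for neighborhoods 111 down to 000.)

  ###|#  b7=1 t=1,i=8
  ##.|#  b6=1 t=0,i=1
  #.#|#  b5=1 t=0,i=8
  #..|#  b4=1 t=0,i=2
  .##|.  b3=0 t=0,i=0
  .#.|#  b2=1 t=0,i=7
  ..#|.  b1=0 t=0,i=6
  ...|.  b0=0 t=0,i=3
  bits 11110100 = 244

244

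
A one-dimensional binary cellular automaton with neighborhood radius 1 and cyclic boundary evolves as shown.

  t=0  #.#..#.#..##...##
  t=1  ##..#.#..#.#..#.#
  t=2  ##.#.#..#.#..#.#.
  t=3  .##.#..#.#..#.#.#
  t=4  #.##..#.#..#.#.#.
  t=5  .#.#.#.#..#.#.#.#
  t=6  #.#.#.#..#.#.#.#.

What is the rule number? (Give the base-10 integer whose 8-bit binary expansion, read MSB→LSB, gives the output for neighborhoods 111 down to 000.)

  nb ###: next=#  (t=0,i=16, bit7=1)
  nb ##.: next=#  (t=0,i=0, bit6=1)
  nb #.#: next=#  (t=0,i=1, bit5=1)
  nb #..: next=.  (t=0,i=3, bit4=0)
  nb .##: next=.  (t=0,i=10, bit3=0)
  nb .#.: next=.  (t=0,i=2, bit2=0)
  nb ..#: next=#  (t=0,i=4, bit1=1)
  nb ...: next=.  (t=0,i=13, bit0=0)
  bits 11100010 = 226

226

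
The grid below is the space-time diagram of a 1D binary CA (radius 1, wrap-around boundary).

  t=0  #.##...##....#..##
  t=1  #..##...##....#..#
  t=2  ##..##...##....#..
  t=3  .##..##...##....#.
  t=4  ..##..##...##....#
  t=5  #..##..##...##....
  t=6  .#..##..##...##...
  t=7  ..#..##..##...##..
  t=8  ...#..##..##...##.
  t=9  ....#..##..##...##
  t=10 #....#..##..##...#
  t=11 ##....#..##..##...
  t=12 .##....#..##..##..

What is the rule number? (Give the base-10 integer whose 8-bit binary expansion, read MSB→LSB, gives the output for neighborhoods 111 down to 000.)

  [7] ### => #  t=0,i=17
  [6] ##. => #  t=0,i=0
  [5] #.# => .  t=0,i=1
  [4] #.. => #  t=0,i=4
  [3] .## => .  t=0,i=2
  [2] .#. => .  t=0,i=13
  [1] ..# => .  t=0,i=6
  [0] ... => .  t=0,i=5
  bits 11010000 = 208

208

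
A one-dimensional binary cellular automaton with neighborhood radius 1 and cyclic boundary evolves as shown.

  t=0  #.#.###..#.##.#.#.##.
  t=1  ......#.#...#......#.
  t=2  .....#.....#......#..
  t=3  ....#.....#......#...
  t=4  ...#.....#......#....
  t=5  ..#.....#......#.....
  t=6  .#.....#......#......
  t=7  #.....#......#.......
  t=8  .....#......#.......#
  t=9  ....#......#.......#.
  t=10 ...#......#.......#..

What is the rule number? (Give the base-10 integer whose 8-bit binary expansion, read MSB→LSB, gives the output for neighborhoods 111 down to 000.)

  nb ###: next=.  (t=0,i=5, bit7=0)
  nb ##.: next=#  (t=0,i=6, bit6=1)
  nb #.#: next=.  (t=0,i=1, bit5=0)
  nb #..: next=.  (t=0,i=7, bit4=0)
  nb .##: next=.  (t=0,i=4, bit3=0)
  nb .#.: next=.  (t=0,i=0, bit2=0)
  nb ..#: next=#  (t=0,i=8, bit1=1)
  nb ...: next=.  (t=1,i=0, bit0=0)
  bits 01000010 = 66

66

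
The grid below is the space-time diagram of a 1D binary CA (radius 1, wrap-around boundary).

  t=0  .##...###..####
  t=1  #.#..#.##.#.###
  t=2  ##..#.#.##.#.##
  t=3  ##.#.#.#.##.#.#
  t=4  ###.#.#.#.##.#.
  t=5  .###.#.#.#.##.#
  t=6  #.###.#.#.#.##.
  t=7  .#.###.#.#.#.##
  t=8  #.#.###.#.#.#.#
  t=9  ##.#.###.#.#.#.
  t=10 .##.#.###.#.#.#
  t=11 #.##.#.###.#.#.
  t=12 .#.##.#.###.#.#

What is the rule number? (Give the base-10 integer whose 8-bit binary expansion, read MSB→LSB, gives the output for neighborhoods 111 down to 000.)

  ###|#  b7=1 t=0,i=7
  ##.|#  b6=1 t=0,i=2
  #.#|#  b5=1 t=0,i=0
  #..|.  b4=0 t=0,i=3
  .##|.  b3=0 t=0,i=1
  .#.|.  b2=0 t=1,i=2
  ..#|#  b1=1 t=0,i=5
  ...|.  b0=0 t=0,i=4
  bits 11100010 = 226

226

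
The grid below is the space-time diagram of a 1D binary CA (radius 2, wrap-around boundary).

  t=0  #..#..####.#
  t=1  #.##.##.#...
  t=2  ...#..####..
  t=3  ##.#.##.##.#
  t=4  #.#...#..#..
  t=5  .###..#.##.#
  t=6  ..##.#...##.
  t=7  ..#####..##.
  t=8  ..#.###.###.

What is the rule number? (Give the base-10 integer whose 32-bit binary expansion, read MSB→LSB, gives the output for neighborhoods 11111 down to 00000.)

  ##### -> #   bit 31 = 1  t=7,i=4
  ####. -> #   bit 30 = 1  t=0,i=8
  ###.# -> .   bit 29 = 0  t=0,i=9
  ###.. -> #   bit 28 = 1  t=2,i=9
  ##.## -> .   bit 27 = 0  t=0,i=10
  ##.#. -> #   bit 26 = 1  t=1,i=7
  ##..# -> .   bit 25 = 0  t=0,i=1
  ##... -> .   bit 24 = 0  t=2,i=10
  #.### -> .   bit 23 = 0  t=3,i=11
  #.##. -> .   bit 22 = 0  t=0,i=11
  #.#.# -> .   bit 21 = 0  t=3,i=3
  #.#.. -> #   bit 20 = 1  t=1,i=8
  #..## -> #   bit 19 = 1  t=0,i=5
  #..#. -> #   bit 18 = 1  t=0,i=2
  #...# -> .   bit 17 = 0  t=1,i=10
  #.... -> #   bit 16 = 1  t=2,i=11
  .#### -> .   bit 15 = 0  t=0,i=7
  .###. -> #   bit 14 = 1  t=3,i=0
  .##.# -> #   bit 13 = 1  t=1,i=3
  .##.. -> #   bit 12 = 1  t=0,i=0
  .#.## -> .   bit 11 = 0  t=1,i=1
  .#.#. -> #   bit 10 = 1  t=4,i=1
  .#..# -> .   bit 9 = 0  t=0,i=4
  .#... -> #   bit 8 = 1  t=1,i=9
  ..### -> #   bit 7 = 1  t=0,i=6
  ..##. -> #   bit 6 = 1  t=6,i=2
  ..#.# -> .   bit 5 = 0  t=1,i=0
  ..#.. -> #   bit 4 = 1  t=0,i=3
  ...## -> .   bit 3 = 0  t=6,i=1
  ...#. -> .   bit 2 = 0  t=1,i=11
  ....# -> #   bit 1 = 1  t=2,i=1
  ..... -> #   bit 0 = 1  t=2,i=0
  bits 11010100000111010111010111010011 = 3558700499

3558700499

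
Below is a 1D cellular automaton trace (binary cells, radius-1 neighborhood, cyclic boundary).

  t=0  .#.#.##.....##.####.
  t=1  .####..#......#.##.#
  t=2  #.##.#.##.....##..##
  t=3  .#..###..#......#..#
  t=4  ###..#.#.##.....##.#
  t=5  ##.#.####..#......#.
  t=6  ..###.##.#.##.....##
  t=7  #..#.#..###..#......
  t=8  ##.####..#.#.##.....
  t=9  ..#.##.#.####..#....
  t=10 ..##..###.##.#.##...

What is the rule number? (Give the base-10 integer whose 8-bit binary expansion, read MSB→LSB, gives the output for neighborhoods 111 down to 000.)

  [7] ### => #  t=0,i=16
  [6] ##. => .  t=0,i=6
  [5] #.# => #  t=0,i=2
  [4] #.. => #  t=0,i=7
  [3] .## => .  t=0,i=5
  [2] .#. => #  t=0,i=1
  [1] ..# => .  t=0,i=0
  [0] ... => .  t=0,i=8
  bits 10110100 = 180

180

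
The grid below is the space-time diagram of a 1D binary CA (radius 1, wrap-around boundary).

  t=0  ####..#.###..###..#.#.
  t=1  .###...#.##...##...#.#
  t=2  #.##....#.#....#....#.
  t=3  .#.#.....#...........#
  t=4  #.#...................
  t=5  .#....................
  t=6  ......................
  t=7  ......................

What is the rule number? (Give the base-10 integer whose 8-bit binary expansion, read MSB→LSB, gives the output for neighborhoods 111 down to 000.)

224

  nb ###: next=#  (t=0,i=1, bit7=1)
  nb ##.: next=#  (t=0,i=3, bit6=1)
  nb #.#: next=#  (t=0,i=7, bit5=1)
  nb #..: next=.  (t=0,i=4, bit4=0)
  nb .##: next=.  (t=0,i=0, bit3=0)
  nb .#.: next=.  (t=0,i=6, bit2=0)
  nb ..#: next=.  (t=0,i=5, bit1=0)
  nb ...: next=.  (t=1,i=5, bit0=0)
  bits 11100000 = 224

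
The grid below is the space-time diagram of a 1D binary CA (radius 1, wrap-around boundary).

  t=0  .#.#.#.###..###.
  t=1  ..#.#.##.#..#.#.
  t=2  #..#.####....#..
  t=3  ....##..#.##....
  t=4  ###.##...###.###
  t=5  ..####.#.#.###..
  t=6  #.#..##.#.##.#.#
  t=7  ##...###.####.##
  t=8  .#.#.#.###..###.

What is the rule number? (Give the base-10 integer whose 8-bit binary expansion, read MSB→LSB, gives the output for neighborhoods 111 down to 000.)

105

  nb ###: next=.  (t=0,i=8, bit7=0)
  nb ##.: next=#  (t=0,i=9, bit6=1)
  nb #.#: next=#  (t=0,i=2, bit5=1)
  nb #..: next=.  (t=0,i=10, bit4=0)
  nb .##: next=#  (t=0,i=7, bit3=1)
  nb .#.: next=.  (t=0,i=1, bit2=0)
  nb ..#: next=.  (t=0,i=0, bit1=0)
  nb ...: next=#  (t=1,i=0, bit0=1)
  bits 01101001 = 105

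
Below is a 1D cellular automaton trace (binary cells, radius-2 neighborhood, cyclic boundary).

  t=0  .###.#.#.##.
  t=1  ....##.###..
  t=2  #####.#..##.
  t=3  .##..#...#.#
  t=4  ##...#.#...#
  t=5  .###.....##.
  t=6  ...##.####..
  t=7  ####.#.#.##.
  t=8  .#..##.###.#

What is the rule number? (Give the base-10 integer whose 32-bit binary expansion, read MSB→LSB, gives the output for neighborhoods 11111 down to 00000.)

  ##### -> #   bit 31 = 1  t=2,i=2
  ####. -> .   bit 30 = 0  t=2,i=3
  ###.# -> .   bit 29 = 0  t=0,i=3
  ###.. -> #   bit 28 = 1  t=1,i=9
  ##.## -> #   bit 27 = 1  t=1,i=6
  ##.#. -> #   bit 26 = 1  t=0,i=4
  ##..# -> .   bit 25 = 0  t=0,i=11
  ##... -> #   bit 24 = 1  t=1,i=10
  #.### -> .   bit 23 = 0  t=1,i=7
  #.##. -> #   bit 22 = 1  t=0,i=9
  #.#.# -> #   bit 21 = 1  t=0,i=5
  #.#.. -> .   bit 20 = 0  t=2,i=6
  #..## -> .   bit 19 = 0  t=0,i=0
  #..#. -> .   bit 18 = 0  t=3,i=4
  #...# -> #   bit 17 = 1  t=3,i=7
  #.... -> .   bit 16 = 0  t=1,i=11
  .#### -> #   bit 15 = 1  t=2,i=1
  .###. -> .   bit 14 = 0  t=0,i=2
  .##.# -> .   bit 13 = 0  t=1,i=5
  .##.. -> .   bit 12 = 0  t=0,i=10
  .#.## -> #   bit 11 = 1  t=0,i=8
  .#.#. -> .   bit 10 = 0  t=0,i=6
  .#..# -> .   bit 9 = 0  t=2,i=7
  .#... -> .   bit 8 = 0  t=3,i=6
  ..### -> .   bit 7 = 0  t=0,i=1
  ..##. -> #   bit 6 = 1  t=1,i=4
  ..#.# -> .   bit 5 = 0  t=3,i=9
  ..#.. -> #   bit 4 = 1  t=3,i=5
  ...## -> #   bit 3 = 1  t=1,i=3
  ...#. -> .   bit 2 = 0  t=3,i=8
  ....# -> #   bit 1 = 1  t=1,i=2
  ..... -> #   bit 0 = 1  t=1,i=0
  bits 10011101011000101000100001011011 = 2640480347

2640480347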